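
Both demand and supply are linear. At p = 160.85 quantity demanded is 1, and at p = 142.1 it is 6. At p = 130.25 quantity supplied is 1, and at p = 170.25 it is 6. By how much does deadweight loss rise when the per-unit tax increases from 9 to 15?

Demand slope = (142.1 − 160.85)/(6 − 1) = −3.75, so p = 164.6 − 3.75q.
Supply slope = (170.25 − 130.25)/(6 − 1) = 8, so p = 122.25 + 8q.
Competitive equilibrium: 164.6 − 3.75q = 122.25 + 8q → q* = 3.6043, p* = 151.084.
For a per-unit tax t: Δq = t/11.75, so DWL = ½·t·(t/11.75) = t²/23.5.
At t = 9: DWL = 3.447. At t = 15: DWL = 9.574.
Increase = 9.574 − 3.447 = 6.13.

6.13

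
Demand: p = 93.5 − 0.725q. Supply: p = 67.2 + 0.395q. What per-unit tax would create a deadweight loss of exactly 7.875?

4.2

Competitive equilibrium: 93.5 − 0.725q = 67.2 + 0.395q → q* = 23.4821, p* = 76.4754.
A tax t gives Δq = t/1.12 and wedge t, so DWL = t²/2.24.
t²/2.24 = 7.875 → t² = 17.64 → t = 4.2.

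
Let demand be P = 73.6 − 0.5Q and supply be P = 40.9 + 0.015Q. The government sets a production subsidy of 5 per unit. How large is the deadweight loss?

24.27

Competitive equilibrium: 73.6 − 0.5Q = 40.9 + 0.015Q → Q* = 63.4951, P* = 41.8524.
The subsidy lowers effective supply by 5: P = 35.9 + 0.015Q.
New quantity: 73.6 − 0.5Q = 35.9 + 0.015Q → Q' = 73.2039.
Overproduction ΔQ = 73.2039 − 63.4951 = 9.7088; wedge = subsidy = 5.
The triangle = ½ × 9.7088 × 5 = 24.27.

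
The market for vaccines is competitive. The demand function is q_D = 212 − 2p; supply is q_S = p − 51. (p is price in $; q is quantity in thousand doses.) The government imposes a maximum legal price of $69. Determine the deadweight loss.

In inverse form: demand p = 106 − 0.5q, supply p = 51 + q.
Competitive equilibrium: 106 − 0.5q = 51 + q → q* = 36.6667, p* = 87.6667.
At the ceiling p = 69, quantity supplied = (69 − 51)/1 = 18.
Willingness to pay at q' = 18: 106 − 0.5·18 = 97.
Δq = 36.6667 − 18 = 18.6667; wedge = 97 − 69 = 28.
The triangle = ½ × 18.6667 × 28 = $261.33 thousand.

$261.33 thousand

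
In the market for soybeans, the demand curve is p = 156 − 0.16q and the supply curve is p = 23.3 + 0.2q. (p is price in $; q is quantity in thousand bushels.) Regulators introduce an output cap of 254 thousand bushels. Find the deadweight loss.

Competitive equilibrium: 156 − 0.16q = 23.3 + 0.2q → q* = 368.6111, p* = 97.0222.
At q = 254: demand price = 156 − 0.16·254 = 115.36; supply price = 23.3 + 0.2·254 = 74.1.
Δq = 368.6111 − 254 = 114.6111; wedge = 115.36 − 74.1 = 41.26.
DWL = ½ × 114.6111 × 41.26 = $2364.43 thousand.

$2364.43 thousand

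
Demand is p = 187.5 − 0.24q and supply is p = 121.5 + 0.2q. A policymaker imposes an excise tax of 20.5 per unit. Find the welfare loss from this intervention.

477.56

Competitive equilibrium: 187.5 − 0.24q = 121.5 + 0.2q → q* = 150, p* = 151.5.
With the tax, the buyer price exceeds the seller price by 20.5: (187.5 − 0.24q) − (121.5 + 0.2q) = 20.5 → q' = 103.4091.
Δq = 150 − 103.4091 = 46.5909; the wedge equals the tax, 20.5.
Deadweight loss = ½ × 46.5909 × 20.5 = 477.56.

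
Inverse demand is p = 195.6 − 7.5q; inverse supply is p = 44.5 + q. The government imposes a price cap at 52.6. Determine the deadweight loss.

397.94

Competitive equilibrium: 195.6 − 7.5q = 44.5 + q → q* = 17.77647, p* = 62.27647.
At the ceiling p = 52.6, quantity supplied = (52.6 − 44.5)/1 = 8.1.
Willingness to pay at q' = 8.1: 195.6 − 7.5·8.1 = 134.85.
Δq = 17.77647 − 8.1 = 9.67647; wedge = 134.85 − 52.6 = 82.25.
Deadweight loss = ½ × 9.67647 × 82.25 = 397.94.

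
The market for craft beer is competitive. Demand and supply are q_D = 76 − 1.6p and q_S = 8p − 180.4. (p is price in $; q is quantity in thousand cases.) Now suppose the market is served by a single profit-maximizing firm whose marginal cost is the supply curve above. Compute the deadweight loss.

In inverse form: demand p = 47.5 − 0.625q, supply p = 22.55 + 0.125q.
Competitive equilibrium: 47.5 − 0.625q = 22.55 + 0.125q → q* = 33.2667, p* = 26.7083.
Marginal revenue: MR = 47.5 − 1.25q. Set MR = MC: 47.5 − 1.25q = 22.55 + 0.125q → q_m = 18.1455.
Price p_m = 47.5 − 0.625·18.1455 = 36.1591; MC(q_m) = 22.55 + 0.125·18.1455 = 24.8182.
Competitive q* = 33.2667, so Δq = 15.1212; wedge = 36.1591 − 24.8182 = 11.3409.
DWL = ½ × 15.1212 × 11.3409 = $85.74 thousand.

$85.74 thousand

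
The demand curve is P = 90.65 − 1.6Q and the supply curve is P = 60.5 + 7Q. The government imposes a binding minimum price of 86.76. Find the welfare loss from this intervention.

Competitive equilibrium: 90.65 − 1.6Q = 60.5 + 7Q → Q* = 3.50581, P* = 85.0407.
At the floor P = 86.76, quantity demanded = (90.65 − 86.76)/1.6 = 2.43125.
Sellers' marginal cost at Q' = 2.43125: 60.5 + 7·2.43125 = 77.51875.
ΔQ = 3.50581 − 2.43125 = 1.07456; wedge = 86.76 − 77.51875 = 9.24125.
Welfare loss = ½ × 1.07456 × 9.24125 = 4.97.

4.97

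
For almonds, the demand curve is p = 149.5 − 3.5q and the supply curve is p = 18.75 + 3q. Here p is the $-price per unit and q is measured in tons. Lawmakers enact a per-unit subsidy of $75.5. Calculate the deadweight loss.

$438.48

Competitive equilibrium: 149.5 − 3.5q = 18.75 + 3q → q* = 20.1154, p* = 79.0962.
The subsidy lowers effective supply by 75.5: p = 3q − 56.75.
New quantity: 149.5 − 3.5q = 3q − 56.75 → q' = 31.7308.
Overproduction Δq = 31.7308 − 20.1154 = 11.6154; wedge = subsidy = 75.5.
The triangle = ½ × 11.6154 × 75.5 = $438.48.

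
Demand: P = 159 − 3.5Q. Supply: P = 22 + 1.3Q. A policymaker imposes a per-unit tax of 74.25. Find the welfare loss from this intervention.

Competitive equilibrium: 159 − 3.5Q = 22 + 1.3Q → Q* = 28.5417, P* = 59.1042.
With the tax, the buyer price exceeds the seller price by 74.25: (159 − 3.5Q) − (22 + 1.3Q) = 74.25 → Q' = 13.0729.
ΔQ = 28.5417 − 13.0729 = 15.4688; the wedge equals the tax, 74.25.
DWL = ½ × 15.4688 × 74.25 = 574.28.

574.28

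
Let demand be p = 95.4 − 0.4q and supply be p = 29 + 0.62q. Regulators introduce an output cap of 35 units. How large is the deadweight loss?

Competitive equilibrium: 95.4 − 0.4q = 29 + 0.62q → q* = 65.098, p* = 69.3608.
At q = 35: demand price = 95.4 − 0.4·35 = 81.4; supply price = 29 + 0.62·35 = 50.7.
Δq = 65.098 − 35 = 30.098; wedge = 81.4 − 50.7 = 30.7.
DWL = ½ × 30.098 × 30.7 = 462.

462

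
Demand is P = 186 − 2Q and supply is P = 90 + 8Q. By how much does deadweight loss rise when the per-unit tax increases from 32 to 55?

100.05

Competitive equilibrium: 186 − 2Q = 90 + 8Q → Q* = 9.6, P* = 166.8.
For a per-unit tax t: ΔQ = t/10, so DWL = ½·t·(t/10) = t²/20.
At t = 32: DWL = 51.2. At t = 55: DWL = 151.25.
Increase = 151.25 − 51.2 = 100.05.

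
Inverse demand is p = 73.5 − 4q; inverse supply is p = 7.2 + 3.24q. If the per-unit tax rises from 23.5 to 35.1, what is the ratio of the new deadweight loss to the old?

2.231

Competitive equilibrium: 73.5 − 4q = 7.2 + 3.24q → q* = 9.1575, p* = 36.8702.
For a per-unit tax t: Δq = t/7.24, so DWL = ½·t·(t/7.24) = t²/14.48.
At t = 23.5: DWL = 38.139. At t = 35.1: DWL = 85.084.
Ratio = (35.1/23.5)² = 2.231.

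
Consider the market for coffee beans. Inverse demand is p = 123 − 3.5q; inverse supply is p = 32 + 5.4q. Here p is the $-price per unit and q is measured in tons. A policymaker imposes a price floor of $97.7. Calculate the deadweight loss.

$39.95

Competitive equilibrium: 123 − 3.5q = 32 + 5.4q → q* = 10.2247, p* = 87.2135.
At the floor p = 97.7, quantity demanded = (123 − 97.7)/3.5 = 7.2286.
Sellers' marginal cost at q' = 7.2286: 32 + 5.4·7.2286 = 71.0344.
Δq = 10.2247 − 7.2286 = 2.9961; wedge = 97.7 − 71.0344 = 26.6656.
Deadweight loss = ½ × 2.9961 × 26.6656 = $39.95.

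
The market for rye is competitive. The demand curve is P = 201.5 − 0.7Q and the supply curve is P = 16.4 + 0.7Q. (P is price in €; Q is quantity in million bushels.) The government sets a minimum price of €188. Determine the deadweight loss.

€8927 million

Competitive equilibrium: 201.5 − 0.7Q = 16.4 + 0.7Q → Q* = 132.21429, P* = 108.95.
At the floor P = 188, quantity demanded = (201.5 − 188)/0.7 = 19.28571.
Sellers' marginal cost at Q' = 19.28571: 16.4 + 0.7·19.28571 = 29.9.
ΔQ = 132.21429 − 19.28571 = 112.92858; wedge = 188 − 29.9 = 158.1.
DWL = ½ × 112.92858 × 158.1 = €8927 million.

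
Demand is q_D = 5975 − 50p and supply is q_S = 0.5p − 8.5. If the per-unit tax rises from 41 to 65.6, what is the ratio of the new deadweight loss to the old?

In inverse form: demand p = 119.5 − 0.02q, supply p = 17 + 2q.
Competitive equilibrium: 119.5 − 0.02q = 17 + 2q → q* = 50.7426, p* = 118.4851.
For a per-unit tax t: Δq = t/2.02, so DWL = ½·t·(t/2.02) = t²/4.04.
At t = 41: DWL = 416.089. At t = 65.6: DWL = 1065.188.
Ratio = (65.6/41)² = 2.56.

2.56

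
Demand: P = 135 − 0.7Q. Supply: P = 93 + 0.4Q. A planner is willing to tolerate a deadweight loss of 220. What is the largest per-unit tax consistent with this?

Competitive equilibrium: 135 − 0.7Q = 93 + 0.4Q → Q* = 38.1818, P* = 108.2727.
A tax t gives ΔQ = t/1.1 and wedge t, so DWL = t²/2.2.
t²/2.2 = 220 → t² = 484 → t = 22.

22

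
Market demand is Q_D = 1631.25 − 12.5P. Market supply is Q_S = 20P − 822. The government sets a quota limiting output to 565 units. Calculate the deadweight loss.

978.47

In inverse form: demand P = 130.5 − 0.08Q, supply P = 41.1 + 0.05Q.
Competitive equilibrium: 130.5 − 0.08Q = 41.1 + 0.05Q → Q* = 687.6923, P* = 75.4846.
At Q = 565: demand price = 130.5 − 0.08·565 = 85.3; supply price = 41.1 + 0.05·565 = 69.35.
ΔQ = 687.6923 − 565 = 122.6923; wedge = 85.3 − 69.35 = 15.95.
Welfare loss = ½ × 122.6923 × 15.95 = 978.47.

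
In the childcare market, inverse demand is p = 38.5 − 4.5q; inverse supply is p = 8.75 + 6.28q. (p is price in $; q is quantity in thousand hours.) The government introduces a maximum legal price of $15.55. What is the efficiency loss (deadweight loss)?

$15.16 thousand

Competitive equilibrium: 38.5 − 4.5q = 8.75 + 6.28q → q* = 2.7597, p* = 26.0812.
At the ceiling p = 15.55, quantity supplied = (15.55 − 8.75)/6.28 = 1.0828.
Willingness to pay at q' = 1.0828: 38.5 − 4.5·1.0828 = 33.6274.
Δq = 2.7597 − 1.0828 = 1.6769; wedge = 33.6274 − 15.55 = 18.0774.
DWL = ½ × 1.6769 × 18.0774 = $15.16 thousand.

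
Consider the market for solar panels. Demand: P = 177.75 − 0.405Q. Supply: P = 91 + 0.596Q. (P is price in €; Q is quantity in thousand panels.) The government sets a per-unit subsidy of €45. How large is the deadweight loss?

Competitive equilibrium: 177.75 − 0.405Q = 91 + 0.596Q → Q* = 86.6633, P* = 142.6513.
The subsidy lowers effective supply by 45: P = 46 + 0.596Q.
New quantity: 177.75 − 0.405Q = 46 + 0.596Q → Q' = 131.6184.
Overproduction ΔQ = 131.6184 − 86.6633 = 44.9551; wedge = subsidy = 45.
Deadweight loss = ½ × 44.9551 × 45 = €1011.49 thousand.

€1011.49 thousand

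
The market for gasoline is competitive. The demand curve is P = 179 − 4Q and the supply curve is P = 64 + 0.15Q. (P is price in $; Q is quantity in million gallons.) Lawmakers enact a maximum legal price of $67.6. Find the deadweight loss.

Competitive equilibrium: 179 − 4Q = 64 + 0.15Q → Q* = 27.7108, P* = 68.1566.
At the ceiling P = 67.6, quantity supplied = (67.6 − 64)/0.15 = 24.
Willingness to pay at Q' = 24: 179 − 4·24 = 83.
ΔQ = 27.7108 − 24 = 3.7108; wedge = 83 − 67.6 = 15.4.
Welfare loss = ½ × 3.7108 × 15.4 = $28.57 million.

$28.57 million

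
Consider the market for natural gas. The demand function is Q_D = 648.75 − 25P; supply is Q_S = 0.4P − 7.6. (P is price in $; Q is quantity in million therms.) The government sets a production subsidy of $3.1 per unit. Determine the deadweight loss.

In inverse form: demand P = 25.95 − 0.04Q, supply P = 19 + 2.5Q.
Competitive equilibrium: 25.95 − 0.04Q = 19 + 2.5Q → Q* = 2.7362, P* = 25.8406.
The subsidy lowers effective supply by 3.1: P = 15.9 + 2.5Q.
New quantity: 25.95 − 0.04Q = 15.9 + 2.5Q → Q' = 3.9567.
Overproduction ΔQ = 3.9567 − 2.7362 = 1.2205; wedge = subsidy = 3.1.
DWL = ½ × 1.2205 × 3.1 = $1.89 million.

$1.89 million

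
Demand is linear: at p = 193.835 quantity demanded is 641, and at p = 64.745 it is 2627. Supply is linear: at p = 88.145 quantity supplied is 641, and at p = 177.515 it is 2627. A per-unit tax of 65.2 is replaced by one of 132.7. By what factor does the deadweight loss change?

4.142

Demand slope = (64.745 − 193.835)/(2627 − 641) = −0.065, so p = 235.5 − 0.065q.
Supply slope = (177.515 − 88.145)/(2627 − 641) = 0.045, so p = 59.3 + 0.045q.
Competitive equilibrium: 235.5 − 0.065q = 59.3 + 0.045q → q* = 1601.8182, p* = 131.3818.
For a per-unit tax t: Δq = t/0.11, so DWL = ½·t·(t/0.11) = t²/0.22.
At t = 65.2: DWL = 19322.909. At t = 132.7: DWL = 80042.227.
Ratio = (132.7/65.2)² = 4.142.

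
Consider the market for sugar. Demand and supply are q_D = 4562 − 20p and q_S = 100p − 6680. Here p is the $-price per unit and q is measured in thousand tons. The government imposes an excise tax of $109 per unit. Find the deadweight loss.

In inverse form: demand p = 228.1 − 0.05q, supply p = 66.8 + 0.01q.
Competitive equilibrium: 228.1 − 0.05q = 66.8 + 0.01q → q* = 2688.3333, p* = 93.6833.
With the tax, the buyer price exceeds the seller price by 109: (228.1 − 0.05q) − (66.8 + 0.01q) = 109 → q' = 871.6667.
Δq = 2688.3333 − 871.6667 = 1816.6666; the wedge equals the tax, 109.
Deadweight loss = ½ × 1816.6666 × 109 = $99008.33 thousand.

$99008.33 thousand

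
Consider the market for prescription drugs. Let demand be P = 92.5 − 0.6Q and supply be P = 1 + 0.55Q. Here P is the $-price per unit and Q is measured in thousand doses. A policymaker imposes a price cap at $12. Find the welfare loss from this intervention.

$2040.11 thousand

Competitive equilibrium: 92.5 − 0.6Q = 1 + 0.55Q → Q* = 79.5652, P* = 44.7609.
At the ceiling P = 12, quantity supplied = (12 − 1)/0.55 = 20.
Willingness to pay at Q' = 20: 92.5 − 0.6·20 = 80.5.
ΔQ = 79.5652 − 20 = 59.5652; wedge = 80.5 − 12 = 68.5.
The triangle = ½ × 59.5652 × 68.5 = $2040.11 thousand.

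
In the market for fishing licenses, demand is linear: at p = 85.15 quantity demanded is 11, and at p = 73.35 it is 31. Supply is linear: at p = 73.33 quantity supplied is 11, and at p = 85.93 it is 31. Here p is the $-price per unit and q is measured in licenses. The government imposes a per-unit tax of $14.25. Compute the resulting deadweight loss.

$83.22

Demand slope = (73.35 − 85.15)/(31 − 11) = −0.59, so p = 91.64 − 0.59q.
Supply slope = (85.93 − 73.33)/(31 − 11) = 0.63, so p = 66.4 + 0.63q.
Competitive equilibrium: 91.64 − 0.59q = 66.4 + 0.63q → q* = 20.6885, p* = 79.4338.
With the tax, the buyer price exceeds the seller price by 14.25: (91.64 − 0.59q) − (66.4 + 0.63q) = 14.25 → q' = 9.0082.
Δq = 20.6885 − 9.0082 = 11.6803; the wedge equals the tax, 14.25.
Deadweight loss = ½ × 11.6803 × 14.25 = $83.22.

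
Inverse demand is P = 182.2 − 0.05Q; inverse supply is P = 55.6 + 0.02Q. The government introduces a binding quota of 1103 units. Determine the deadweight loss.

17424.09

Competitive equilibrium: 182.2 − 0.05Q = 55.6 + 0.02Q → Q* = 1808.5714, P* = 91.7714.
At Q = 1103: demand price = 182.2 − 0.05·1103 = 127.05; supply price = 55.6 + 0.02·1103 = 77.66.
ΔQ = 1808.5714 − 1103 = 705.5714; wedge = 127.05 − 77.66 = 49.39.
Welfare loss = ½ × 705.5714 × 49.39 = 17424.09.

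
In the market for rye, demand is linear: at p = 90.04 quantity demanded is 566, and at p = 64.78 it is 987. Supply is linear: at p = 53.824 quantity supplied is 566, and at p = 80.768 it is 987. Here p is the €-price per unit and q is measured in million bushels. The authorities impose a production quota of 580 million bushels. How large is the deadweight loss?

Demand slope = (64.78 − 90.04)/(987 − 566) = −0.06, so p = 124 − 0.06q.
Supply slope = (80.768 − 53.824)/(987 − 566) = 0.064, so p = 17.6 + 0.064q.
Competitive equilibrium: 124 − 0.06q = 17.6 + 0.064q → q* = 858.0645, p* = 72.5161.
At q = 580: demand price = 124 − 0.06·580 = 89.2; supply price = 17.6 + 0.064·580 = 54.72.
Δq = 858.0645 − 580 = 278.0645; wedge = 89.2 − 54.72 = 34.48.
The triangle = ½ × 278.0645 × 34.48 = €4793.83 million.

€4793.83 million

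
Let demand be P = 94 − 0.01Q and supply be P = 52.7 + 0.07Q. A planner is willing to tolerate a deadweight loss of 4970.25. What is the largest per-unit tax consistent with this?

28.2

Competitive equilibrium: 94 − 0.01Q = 52.7 + 0.07Q → Q* = 516.25, P* = 88.8375.
A tax t gives ΔQ = t/0.08 and wedge t, so DWL = t²/0.16.
t²/0.16 = 4970.25 → t² = 795.24 → t = 28.2.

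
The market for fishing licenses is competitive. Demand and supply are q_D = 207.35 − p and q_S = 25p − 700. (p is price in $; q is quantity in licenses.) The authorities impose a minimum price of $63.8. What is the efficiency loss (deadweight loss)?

In inverse form: demand p = 207.35 − q, supply p = 28 + 0.04q.
Competitive equilibrium: 207.35 − q = 28 + 0.04q → q* = 172.4519, p* = 34.8981.
At the floor p = 63.8, quantity demanded = (207.35 − 63.8)/1 = 143.55.
Sellers' marginal cost at q' = 143.55: 28 + 0.04·143.55 = 33.742.
Δq = 172.4519 − 143.55 = 28.9019; wedge = 63.8 − 33.742 = 30.058.
DWL = ½ × 28.9019 × 30.058 = $434.37.

$434.37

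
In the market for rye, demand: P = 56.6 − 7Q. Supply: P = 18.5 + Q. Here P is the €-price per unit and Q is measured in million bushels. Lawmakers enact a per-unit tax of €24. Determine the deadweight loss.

€36 million

Competitive equilibrium: 56.6 − 7Q = 18.5 + Q → Q* = 4.7625, P* = 23.2625.
With the tax, the buyer price exceeds the seller price by 24: (56.6 − 7Q) − (18.5 + Q) = 24 → Q' = 1.7625.
ΔQ = 4.7625 − 1.7625 = 3; the wedge equals the tax, 24.
Deadweight loss = ½ × 3 × 24 = €36 million.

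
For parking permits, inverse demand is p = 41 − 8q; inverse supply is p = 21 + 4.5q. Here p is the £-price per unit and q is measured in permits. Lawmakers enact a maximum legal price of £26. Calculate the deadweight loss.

£1.49

Competitive equilibrium: 41 − 8q = 21 + 4.5q → q* = 1.6, p* = 28.2.
At the ceiling p = 26, quantity supplied = (26 − 21)/4.5 = 1.1111.
Willingness to pay at q' = 1.1111: 41 − 8·1.1111 = 32.1112.
Δq = 1.6 − 1.1111 = 0.4889; wedge = 32.1112 − 26 = 6.1112.
The triangle = ½ × 0.4889 × 6.1112 = £1.49.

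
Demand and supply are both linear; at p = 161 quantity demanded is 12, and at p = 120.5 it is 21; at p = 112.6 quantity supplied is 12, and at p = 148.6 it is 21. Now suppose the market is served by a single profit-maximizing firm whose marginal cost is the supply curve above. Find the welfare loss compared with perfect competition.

159.44

Demand slope = (120.5 − 161)/(21 − 12) = −4.5, so p = 215 − 4.5q.
Supply slope = (148.6 − 112.6)/(21 − 12) = 4, so p = 64.6 + 4q.
Competitive equilibrium: 215 − 4.5q = 64.6 + 4q → q* = 17.6941, p* = 135.3765.
Marginal revenue: MR = 215 − 9q. Set MR = MC: 215 − 9q = 64.6 + 4q → q_m = 11.5692.
Price p_m = 215 − 4.5·11.5692 = 162.9386; MC(q_m) = 64.6 + 4·11.5692 = 110.8768.
Competitive q* = 17.6941, so Δq = 6.1249; wedge = 162.9386 − 110.8768 = 52.0618.
Deadweight loss = ½ × 6.1249 × 52.0618 = 159.44.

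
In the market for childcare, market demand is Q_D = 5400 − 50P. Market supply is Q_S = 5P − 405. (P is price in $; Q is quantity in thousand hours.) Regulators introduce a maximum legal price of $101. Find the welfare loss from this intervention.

$56.82 thousand

In inverse form: demand P = 108 − 0.02Q, supply P = 81 + 0.2Q.
Competitive equilibrium: 108 − 0.02Q = 81 + 0.2Q → Q* = 122.7273, P* = 105.5455.
At the ceiling P = 101, quantity supplied = (101 − 81)/0.2 = 100.
Willingness to pay at Q' = 100: 108 − 0.02·100 = 106.
ΔQ = 122.7273 − 100 = 22.7273; wedge = 106 − 101 = 5.
Deadweight loss = ½ × 22.7273 × 5 = $56.82 thousand.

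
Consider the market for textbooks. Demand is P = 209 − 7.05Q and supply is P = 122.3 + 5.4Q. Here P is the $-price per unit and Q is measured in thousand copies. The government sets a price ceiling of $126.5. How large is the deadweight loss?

$238.22 thousand

Competitive equilibrium: 209 − 7.05Q = 122.3 + 5.4Q → Q* = 6.9639, P* = 159.9048.
At the ceiling P = 126.5, quantity supplied = (126.5 − 122.3)/5.4 = 0.7778.
Willingness to pay at Q' = 0.7778: 209 − 7.05·0.7778 = 203.5165.
ΔQ = 6.9639 − 0.7778 = 6.1861; wedge = 203.5165 − 126.5 = 77.0165.
The triangle = ½ × 6.1861 × 77.0165 = $238.22 thousand.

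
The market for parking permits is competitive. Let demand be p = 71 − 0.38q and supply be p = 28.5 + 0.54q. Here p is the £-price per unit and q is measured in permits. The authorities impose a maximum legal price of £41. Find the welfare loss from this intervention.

£244.35

Competitive equilibrium: 71 − 0.38q = 28.5 + 0.54q → q* = 46.1957, p* = 53.4457.
At the ceiling p = 41, quantity supplied = (41 − 28.5)/0.54 = 23.1481.
Willingness to pay at q' = 23.1481: 71 − 0.38·23.1481 = 62.2037.
Δq = 46.1957 − 23.1481 = 23.0476; wedge = 62.2037 − 41 = 21.2037.
DWL = ½ × 23.0476 × 21.2037 = £244.35.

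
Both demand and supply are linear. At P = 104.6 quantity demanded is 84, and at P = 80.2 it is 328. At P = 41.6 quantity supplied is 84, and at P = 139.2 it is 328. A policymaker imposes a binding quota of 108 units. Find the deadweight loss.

2601

Demand slope = (80.2 − 104.6)/(328 − 84) = −0.1, so P = 113 − 0.1Q.
Supply slope = (139.2 − 41.6)/(328 − 84) = 0.4, so P = 8 + 0.4Q.
Competitive equilibrium: 113 − 0.1Q = 8 + 0.4Q → Q* = 210, P* = 92.
At Q = 108: demand price = 113 − 0.1·108 = 102.2; supply price = 8 + 0.4·108 = 51.2.
ΔQ = 210 − 108 = 102; wedge = 102.2 − 51.2 = 51.
The triangle = ½ × 102 × 51 = 2601.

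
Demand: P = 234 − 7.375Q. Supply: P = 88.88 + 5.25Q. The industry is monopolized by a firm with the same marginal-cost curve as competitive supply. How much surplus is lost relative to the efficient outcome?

113.41

Competitive equilibrium: 234 − 7.375Q = 88.88 + 5.25Q → Q* = 11.4947, P* = 149.2269.
Marginal revenue: MR = 234 − 14.75Q. Set MR = MC: 234 − 14.75Q = 88.88 + 5.25Q → Q_m = 7.256.
Price P_m = 234 − 7.375·7.256 = 180.487; MC(Q_m) = 88.88 + 5.25·7.256 = 126.974.
Competitive Q* = 11.4947, so ΔQ = 4.2387; wedge = 180.487 − 126.974 = 53.513.
Deadweight loss = ½ × 4.2387 × 53.513 = 113.41.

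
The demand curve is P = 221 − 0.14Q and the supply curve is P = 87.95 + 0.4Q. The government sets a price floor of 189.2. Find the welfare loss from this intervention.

Competitive equilibrium: 221 − 0.14Q = 87.95 + 0.4Q → Q* = 246.3889, P* = 186.5056.
At the floor P = 189.2, quantity demanded = (221 − 189.2)/0.14 = 227.1429.
Sellers' marginal cost at Q' = 227.1429: 87.95 + 0.4·227.1429 = 178.8072.
ΔQ = 246.3889 − 227.1429 = 19.246; wedge = 189.2 − 178.8072 = 10.3928.
The triangle = ½ × 19.246 × 10.3928 = 100.01.

100.01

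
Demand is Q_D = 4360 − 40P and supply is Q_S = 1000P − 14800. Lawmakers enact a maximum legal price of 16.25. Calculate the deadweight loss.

In inverse form: demand P = 109 − 0.025Q, supply P = 14.8 + 0.001Q.
Competitive equilibrium: 109 − 0.025Q = 14.8 + 0.001Q → Q* = 3623.0769, P* = 18.4231.
At the ceiling P = 16.25, quantity supplied = (16.25 − 14.8)/0.001 = 1450.
Willingness to pay at Q' = 1450: 109 − 0.025·1450 = 72.75.
ΔQ = 3623.0769 − 1450 = 2173.0769; wedge = 72.75 − 16.25 = 56.5.
Deadweight loss = ½ × 2173.0769 × 56.5 = 61389.42.

61389.42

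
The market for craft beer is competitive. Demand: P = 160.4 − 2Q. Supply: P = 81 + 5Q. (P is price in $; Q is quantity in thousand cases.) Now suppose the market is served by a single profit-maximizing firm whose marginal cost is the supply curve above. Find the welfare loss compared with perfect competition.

Competitive equilibrium: 160.4 − 2Q = 81 + 5Q → Q* = 11.3429, P* = 137.7143.
Marginal revenue: MR = 160.4 − 4Q. Set MR = MC: 160.4 − 4Q = 81 + 5Q → Q_m = 8.8222.
Price P_m = 160.4 − 2·8.8222 = 142.7556; MC(Q_m) = 81 + 5·8.8222 = 125.111.
Competitive Q* = 11.3429, so ΔQ = 2.5207; wedge = 142.7556 − 125.111 = 17.6446.
DWL = ½ × 2.5207 × 17.6446 = $22.24 thousand.

$22.24 thousand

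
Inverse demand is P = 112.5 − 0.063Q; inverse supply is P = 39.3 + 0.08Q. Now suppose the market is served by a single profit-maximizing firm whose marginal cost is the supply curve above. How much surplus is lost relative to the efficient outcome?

Competitive equilibrium: 112.5 − 0.063Q = 39.3 + 0.08Q → Q* = 511.8881, P* = 80.251.
Marginal revenue: MR = 112.5 − 0.126Q. Set MR = MC: 112.5 − 0.126Q = 39.3 + 0.08Q → Q_m = 355.3398.
Price P_m = 112.5 − 0.063·355.3398 = 90.1136; MC(Q_m) = 39.3 + 0.08·355.3398 = 67.7272.
Competitive Q* = 511.8881, so ΔQ = 156.5483; wedge = 90.1136 − 67.7272 = 22.3864.
The triangle = ½ × 156.5483 × 22.3864 = 1752.28.

1752.28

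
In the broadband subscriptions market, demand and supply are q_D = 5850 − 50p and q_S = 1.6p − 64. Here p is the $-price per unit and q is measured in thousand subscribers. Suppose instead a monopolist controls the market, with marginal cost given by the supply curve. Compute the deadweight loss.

In inverse form: demand p = 117 − 0.02q, supply p = 40 + 0.625q.
Competitive equilibrium: 117 − 0.02q = 40 + 0.625q → q* = 119.3798, p* = 114.6124.
Marginal revenue: MR = 117 − 0.04q. Set MR = MC: 117 − 0.04q = 40 + 0.625q → q_m = 115.7895.
Price p_m = 117 − 0.02·115.7895 = 114.6842; MC(q_m) = 40 + 0.625·115.7895 = 112.3684.
Competitive q* = 119.3798, so Δq = 3.5903; wedge = 114.6842 − 112.3684 = 2.3158.
Deadweight loss = ½ × 3.5903 × 2.3158 = $4.16 thousand.

$4.16 thousand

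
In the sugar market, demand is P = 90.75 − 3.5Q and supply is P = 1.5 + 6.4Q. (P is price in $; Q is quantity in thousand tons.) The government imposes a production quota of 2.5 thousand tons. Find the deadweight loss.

Competitive equilibrium: 90.75 − 3.5Q = 1.5 + 6.4Q → Q* = 9.01515, P* = 59.19697.
At Q = 2.5: demand price = 90.75 − 3.5·2.5 = 82; supply price = 1.5 + 6.4·2.5 = 17.5.
ΔQ = 9.01515 − 2.5 = 6.51515; wedge = 82 − 17.5 = 64.5.
Welfare loss = ½ × 6.51515 × 64.5 = $210.11 thousand.

$210.11 thousand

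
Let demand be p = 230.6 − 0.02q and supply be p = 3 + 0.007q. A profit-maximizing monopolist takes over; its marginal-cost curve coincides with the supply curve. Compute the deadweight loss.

173706.08

Competitive equilibrium: 230.6 − 0.02q = 3 + 0.007q → q* = 8429.62963, p* = 62.007407.
Marginal revenue: MR = 230.6 − 0.04q. Set MR = MC: 230.6 − 0.04q = 3 + 0.007q → q_m = 4842.553191.
Price p_m = 230.6 − 0.02·4842.553191 = 133.748936; MC(q_m) = 3 + 0.007·4842.553191 = 36.897872.
Competitive q* = 8429.62963, so Δq = 3587.076439; wedge = 133.748936 − 36.897872 = 96.851064.
DWL = ½ × 3587.076439 × 96.851064 = 173706.08.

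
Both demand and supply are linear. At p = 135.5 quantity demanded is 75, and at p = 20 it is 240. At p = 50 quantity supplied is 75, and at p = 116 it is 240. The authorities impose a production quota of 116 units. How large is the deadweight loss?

Demand slope = (20 − 135.5)/(240 − 75) = −0.7, so p = 188 − 0.7q.
Supply slope = (116 − 50)/(240 − 75) = 0.4, so p = 20 + 0.4q.
Competitive equilibrium: 188 − 0.7q = 20 + 0.4q → q* = 152.7273, p* = 81.0909.
At q = 116: demand price = 188 − 0.7·116 = 106.8; supply price = 20 + 0.4·116 = 66.4.
Δq = 152.7273 − 116 = 36.7273; wedge = 106.8 − 66.4 = 40.4.
Welfare loss = ½ × 36.7273 × 40.4 = 741.89.

741.89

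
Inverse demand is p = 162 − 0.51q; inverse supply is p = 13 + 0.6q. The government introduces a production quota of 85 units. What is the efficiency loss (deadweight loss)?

Competitive equilibrium: 162 − 0.51q = 13 + 0.6q → q* = 134.23423, p* = 93.54054.
At q = 85: demand price = 162 − 0.51·85 = 118.65; supply price = 13 + 0.6·85 = 64.
Δq = 134.23423 − 85 = 49.23423; wedge = 118.65 − 64 = 54.65.
Deadweight loss = ½ × 49.23423 × 54.65 = 1345.33.

1345.33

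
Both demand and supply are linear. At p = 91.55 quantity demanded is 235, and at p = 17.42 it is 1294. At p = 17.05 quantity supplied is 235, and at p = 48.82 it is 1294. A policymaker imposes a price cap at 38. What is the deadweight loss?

Demand slope = (17.42 − 91.55)/(1294 − 235) = −0.07, so p = 108 − 0.07q.
Supply slope = (48.82 − 17.05)/(1294 − 235) = 0.03, so p = 10 + 0.03q.
Competitive equilibrium: 108 − 0.07q = 10 + 0.03q → q* = 980, p* = 39.4.
At the ceiling p = 38, quantity supplied = (38 − 10)/0.03 = 933.3333.
Willingness to pay at q' = 933.3333: 108 − 0.07·933.3333 = 42.6667.
Δq = 980 − 933.3333 = 46.6667; wedge = 42.6667 − 38 = 4.6667.
DWL = ½ × 46.6667 × 4.6667 = 108.89.

108.89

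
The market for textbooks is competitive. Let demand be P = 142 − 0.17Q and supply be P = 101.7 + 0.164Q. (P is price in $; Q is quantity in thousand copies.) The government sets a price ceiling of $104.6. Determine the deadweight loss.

Competitive equilibrium: 142 − 0.17Q = 101.7 + 0.164Q → Q* = 120.6587, P* = 121.488.
At the ceiling P = 104.6, quantity supplied = (104.6 − 101.7)/0.164 = 17.6829.
Willingness to pay at Q' = 17.6829: 142 − 0.17·17.6829 = 138.9939.
ΔQ = 120.6587 − 17.6829 = 102.9758; wedge = 138.9939 − 104.6 = 34.3939.
DWL = ½ × 102.9758 × 34.3939 = $1770.87 thousand.

$1770.87 thousand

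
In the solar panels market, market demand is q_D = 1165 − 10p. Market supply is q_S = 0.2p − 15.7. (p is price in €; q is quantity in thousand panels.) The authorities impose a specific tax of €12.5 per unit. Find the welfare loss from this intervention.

In inverse form: demand p = 116.5 − 0.1q, supply p = 78.5 + 5q.
Competitive equilibrium: 116.5 − 0.1q = 78.5 + 5q → q* = 7.451, p* = 115.7549.
With the tax, the buyer price exceeds the seller price by 12.5: (116.5 − 0.1q) − (78.5 + 5q) = 12.5 → q' = 5.
Δq = 7.451 − 5 = 2.451; the wedge equals the tax, 12.5.
DWL = ½ × 2.451 × 12.5 = €15.32 thousand.

€15.32 thousand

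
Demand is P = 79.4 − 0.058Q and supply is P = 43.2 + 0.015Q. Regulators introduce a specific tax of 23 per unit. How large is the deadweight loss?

Competitive equilibrium: 79.4 − 0.058Q = 43.2 + 0.015Q → Q* = 495.8904, P* = 50.6384.
With the tax, the buyer price exceeds the seller price by 23: (79.4 − 0.058Q) − (43.2 + 0.015Q) = 23 → Q' = 180.8219.
ΔQ = 495.8904 − 180.8219 = 315.0685; the wedge equals the tax, 23.
DWL = ½ × 315.0685 × 23 = 3623.29.

3623.29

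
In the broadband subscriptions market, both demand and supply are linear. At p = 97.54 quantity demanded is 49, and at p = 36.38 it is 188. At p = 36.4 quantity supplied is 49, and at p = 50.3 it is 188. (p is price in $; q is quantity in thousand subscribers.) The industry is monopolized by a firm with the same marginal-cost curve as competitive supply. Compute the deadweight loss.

$1432.31 thousand

Demand slope = (36.38 − 97.54)/(188 − 49) = −0.44, so p = 119.1 − 0.44q.
Supply slope = (50.3 − 36.4)/(188 − 49) = 0.1, so p = 31.5 + 0.1q.
Competitive equilibrium: 119.1 − 0.44q = 31.5 + 0.1q → q* = 162.2222, p* = 47.7222.
Marginal revenue: MR = 119.1 − 0.88q. Set MR = MC: 119.1 − 0.88q = 31.5 + 0.1q → q_m = 89.3878.
Price p_m = 119.1 − 0.44·89.3878 = 79.7694; MC(q_m) = 31.5 + 0.1·89.3878 = 40.4388.
Competitive q* = 162.2222, so Δq = 72.8344; wedge = 79.7694 − 40.4388 = 39.3306.
Welfare loss = ½ × 72.8344 × 39.3306 = $1432.31 thousand.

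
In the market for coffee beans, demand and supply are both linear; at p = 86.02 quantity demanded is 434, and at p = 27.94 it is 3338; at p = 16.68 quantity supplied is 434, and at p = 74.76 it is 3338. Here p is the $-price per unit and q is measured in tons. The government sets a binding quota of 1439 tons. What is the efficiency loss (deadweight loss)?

Demand slope = (27.94 − 86.02)/(3338 − 434) = −0.02, so p = 94.7 − 0.02q.
Supply slope = (74.76 − 16.68)/(3338 − 434) = 0.02, so p = 8 + 0.02q.
Competitive equilibrium: 94.7 − 0.02q = 8 + 0.02q → q* = 2167.5, p* = 51.35.
At q = 1439: demand price = 94.7 − 0.02·1439 = 65.92; supply price = 8 + 0.02·1439 = 36.78.
Δq = 2167.5 − 1439 = 728.5; wedge = 65.92 − 36.78 = 29.14.
Deadweight loss = ½ × 728.5 × 29.14 = $10614.245.

$10614.245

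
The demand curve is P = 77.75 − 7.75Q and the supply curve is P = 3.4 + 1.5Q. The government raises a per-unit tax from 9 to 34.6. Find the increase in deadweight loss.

60.33

Competitive equilibrium: 77.75 − 7.75Q = 3.4 + 1.5Q → Q* = 8.0378, P* = 15.4568.
For a per-unit tax t: ΔQ = t/9.25, so DWL = ½·t·(t/9.25) = t²/18.5.
At t = 9: DWL = 4.378. At t = 34.6: DWL = 64.711.
Increase = 64.711 − 4.378 = 60.33.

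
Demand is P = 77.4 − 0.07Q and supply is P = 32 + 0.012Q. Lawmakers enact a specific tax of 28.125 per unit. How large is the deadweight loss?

Competitive equilibrium: 77.4 − 0.07Q = 32 + 0.012Q → Q* = 553.6585, P* = 38.6439.
With the tax, the buyer price exceeds the seller price by 28.125: (77.4 − 0.07Q) − (32 + 0.012Q) = 28.125 → Q' = 210.6707.
ΔQ = 553.6585 − 210.6707 = 342.9878; the wedge equals the tax, 28.125.
The triangle = ½ × 342.9878 × 28.125 = 4823.27.

4823.27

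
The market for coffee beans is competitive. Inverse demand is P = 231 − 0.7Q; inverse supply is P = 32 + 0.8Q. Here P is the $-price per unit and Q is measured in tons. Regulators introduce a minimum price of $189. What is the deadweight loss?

$3960.33

Competitive equilibrium: 231 − 0.7Q = 32 + 0.8Q → Q* = 132.66667, P* = 138.13333.
At the floor P = 189, quantity demanded = (231 − 189)/0.7 = 60.
Sellers' marginal cost at Q' = 60: 32 + 0.8·60 = 80.
ΔQ = 132.66667 − 60 = 72.66667; wedge = 189 − 80 = 109.
DWL = ½ × 72.66667 × 109 = $3960.33.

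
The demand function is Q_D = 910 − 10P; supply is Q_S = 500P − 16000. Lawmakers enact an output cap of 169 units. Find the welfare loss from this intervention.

8549.34

In inverse form: demand P = 91 − 0.1Q, supply P = 32 + 0.002Q.
Competitive equilibrium: 91 − 0.1Q = 32 + 0.002Q → Q* = 578.4314, P* = 33.1569.
At Q = 169: demand price = 91 − 0.1·169 = 74.1; supply price = 32 + 0.002·169 = 32.338.
ΔQ = 578.4314 − 169 = 409.4314; wedge = 74.1 − 32.338 = 41.762.
The triangle = ½ × 409.4314 × 41.762 = 8549.34.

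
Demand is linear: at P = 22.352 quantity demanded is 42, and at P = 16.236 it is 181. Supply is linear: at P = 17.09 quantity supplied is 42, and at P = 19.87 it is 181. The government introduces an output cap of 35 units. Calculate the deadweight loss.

Demand slope = (16.236 − 22.352)/(181 − 42) = −0.044, so P = 24.2 − 0.044Q.
Supply slope = (19.87 − 17.09)/(181 − 42) = 0.02, so P = 16.25 + 0.02Q.
Competitive equilibrium: 24.2 − 0.044Q = 16.25 + 0.02Q → Q* = 124.2188, P* = 18.7344.
At Q = 35: demand price = 24.2 − 0.044·35 = 22.66; supply price = 16.25 + 0.02·35 = 16.95.
ΔQ = 124.2188 − 35 = 89.2188; wedge = 22.66 − 16.95 = 5.71.
The triangle = ½ × 89.2188 × 5.71 = 254.72.

254.72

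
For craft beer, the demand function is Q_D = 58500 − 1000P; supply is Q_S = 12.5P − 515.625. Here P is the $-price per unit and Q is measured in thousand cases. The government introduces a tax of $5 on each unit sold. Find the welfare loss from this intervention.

$154.32 thousand

In inverse form: demand P = 58.5 − 0.001Q, supply P = 41.25 + 0.08Q.
Competitive equilibrium: 58.5 − 0.001Q = 41.25 + 0.08Q → Q* = 212.963, P* = 58.287.
With the tax, the buyer price exceeds the seller price by 5: (58.5 − 0.001Q) − (41.25 + 0.08Q) = 5 → Q' = 151.2346.
ΔQ = 212.963 − 151.2346 = 61.7284; the wedge equals the tax, 5.
DWL = ½ × 61.7284 × 5 = $154.32 thousand.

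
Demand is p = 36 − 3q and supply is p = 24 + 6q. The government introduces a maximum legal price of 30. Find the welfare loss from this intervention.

0.50

Competitive equilibrium: 36 − 3q = 24 + 6q → q* = 1.3333, p* = 32.
At the ceiling p = 30, quantity supplied = (30 − 24)/6 = 1.
Willingness to pay at q' = 1: 36 − 3·1 = 33.
Δq = 1.3333 − 1 = 0.3333; wedge = 33 − 30 = 3.
DWL = ½ × 0.3333 × 3 = 0.50.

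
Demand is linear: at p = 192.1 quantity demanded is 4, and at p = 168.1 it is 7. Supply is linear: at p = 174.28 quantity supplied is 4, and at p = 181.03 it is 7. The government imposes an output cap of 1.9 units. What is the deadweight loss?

75.51

Demand slope = (168.1 − 192.1)/(7 − 4) = −8, so p = 224.1 − 8q.
Supply slope = (181.03 − 174.28)/(7 − 4) = 2.25, so p = 165.28 + 2.25q.
Competitive equilibrium: 224.1 − 8q = 165.28 + 2.25q → q* = 5.7385, p* = 178.1917.
At q = 1.9: demand price = 224.1 − 8·1.9 = 208.9; supply price = 165.28 + 2.25·1.9 = 169.555.
Δq = 5.7385 − 1.9 = 3.8385; wedge = 208.9 − 169.555 = 39.345.
Welfare loss = ½ × 3.8385 × 39.345 = 75.51.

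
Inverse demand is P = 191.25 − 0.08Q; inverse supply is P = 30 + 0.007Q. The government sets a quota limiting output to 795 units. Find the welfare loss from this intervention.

48733.60

Competitive equilibrium: 191.25 − 0.08Q = 30 + 0.007Q → Q* = 1853.44828, P* = 42.97414.
At Q = 795: demand price = 191.25 − 0.08·795 = 127.65; supply price = 30 + 0.007·795 = 35.565.
ΔQ = 1853.44828 − 795 = 1058.44828; wedge = 127.65 − 35.565 = 92.085.
Deadweight loss = ½ × 1058.44828 × 92.085 = 48733.60.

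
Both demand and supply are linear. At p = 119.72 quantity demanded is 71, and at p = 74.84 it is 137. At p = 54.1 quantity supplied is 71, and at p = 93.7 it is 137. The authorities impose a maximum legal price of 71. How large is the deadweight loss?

341.48

Demand slope = (74.84 − 119.72)/(137 − 71) = −0.68, so p = 168 − 0.68q.
Supply slope = (93.7 − 54.1)/(137 − 71) = 0.6, so p = 11.5 + 0.6q.
Competitive equilibrium: 168 − 0.68q = 11.5 + 0.6q → q* = 122.2656, p* = 84.8594.
At the ceiling p = 71, quantity supplied = (71 − 11.5)/0.6 = 99.1667.
Willingness to pay at q' = 99.1667: 168 − 0.68·99.1667 = 100.5666.
Δq = 122.2656 − 99.1667 = 23.0989; wedge = 100.5666 − 71 = 29.5666.
The triangle = ½ × 23.0989 × 29.5666 = 341.48.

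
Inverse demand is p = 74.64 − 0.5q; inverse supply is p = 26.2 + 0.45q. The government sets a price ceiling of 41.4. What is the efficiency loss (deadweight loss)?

Competitive equilibrium: 74.64 − 0.5q = 26.2 + 0.45q → q* = 50.9895, p* = 49.1453.
At the ceiling p = 41.4, quantity supplied = (41.4 − 26.2)/0.45 = 33.7778.
Willingness to pay at q' = 33.7778: 74.64 − 0.5·33.7778 = 57.7511.
Δq = 50.9895 − 33.7778 = 17.2117; wedge = 57.7511 − 41.4 = 16.3511.
DWL = ½ × 17.2117 × 16.3511 = 140.72.

140.72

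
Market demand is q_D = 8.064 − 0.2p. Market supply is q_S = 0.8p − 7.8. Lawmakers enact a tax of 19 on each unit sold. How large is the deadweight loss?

28.88

In inverse form: demand p = 40.32 − 5q, supply p = 9.75 + 1.25q.
Competitive equilibrium: 40.32 − 5q = 9.75 + 1.25q → q* = 4.8912, p* = 15.864.
With the tax, the buyer price exceeds the seller price by 19: (40.32 − 5q) − (9.75 + 1.25q) = 19 → q' = 1.8512.
Δq = 4.8912 − 1.8512 = 3.04; the wedge equals the tax, 19.
The triangle = ½ × 3.04 × 19 = 28.88.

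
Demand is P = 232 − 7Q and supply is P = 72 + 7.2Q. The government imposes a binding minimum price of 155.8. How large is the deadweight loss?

Competitive equilibrium: 232 − 7Q = 72 + 7.2Q → Q* = 11.2676, P* = 153.1268.
At the floor P = 155.8, quantity demanded = (232 − 155.8)/7 = 10.8857.
Sellers' marginal cost at Q' = 10.8857: 72 + 7.2·10.8857 = 150.377.
ΔQ = 11.2676 − 10.8857 = 0.3819; wedge = 155.8 − 150.377 = 5.423.
Welfare loss = ½ × 0.3819 × 5.423 = 1.04.

1.04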